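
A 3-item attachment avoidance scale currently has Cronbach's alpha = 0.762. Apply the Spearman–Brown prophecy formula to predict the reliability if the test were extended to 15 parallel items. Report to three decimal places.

Length factor m = 15/3 = 5.0000
α' = m·α / (1 + (m−1)·α)
   = 15/3 × 0.762 / (1 + (15/3 − 1) × 0.762)
   = 3.8100 / 4.0480 = 0.941

predicted reliability = 0.941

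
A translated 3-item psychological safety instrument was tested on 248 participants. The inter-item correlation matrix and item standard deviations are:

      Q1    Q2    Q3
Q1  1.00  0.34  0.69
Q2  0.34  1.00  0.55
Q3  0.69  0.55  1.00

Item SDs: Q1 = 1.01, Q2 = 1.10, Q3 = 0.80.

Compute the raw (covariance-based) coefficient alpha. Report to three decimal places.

Σσ²ᵢ = 1.01² + 1.10² + 0.80² = 2.8701
Covariances σ_ij = r_ij · s_i · s_j:
  σ(Q1,Q2) = 0.34 × 1.01 × 1.10 = 0.3777
  σ(Q1,Q3) = 0.69 × 1.01 × 0.80 = 0.5575
  σ(Q2,Q3) = 0.55 × 1.10 × 0.80 = 0.4840
σ²_T = Σσ²ᵢ + 2·Σσ_ij = 2.8701 + 2 × 1.4192 = 5.7085
α = (3/2)·(1 − 2.8701/5.7085) = 0.746

α = 0.746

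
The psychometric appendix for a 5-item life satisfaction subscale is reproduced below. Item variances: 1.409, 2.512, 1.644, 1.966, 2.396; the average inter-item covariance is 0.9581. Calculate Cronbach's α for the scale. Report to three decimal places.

ΣVar(i) = 1.409 + 2.512 + 1.644 + 1.966 + 2.396 = 9.927
Sum of the 10 distinct covariances = 10 × 0.9581 = 9.5810
Var(T) = ΣVar(i) + 2·Σcov = 9.927 + 2 × 9.5810 = 29.0890
α = (5/4)·(1 − 9.927/29.0890) = 0.823

α = 0.823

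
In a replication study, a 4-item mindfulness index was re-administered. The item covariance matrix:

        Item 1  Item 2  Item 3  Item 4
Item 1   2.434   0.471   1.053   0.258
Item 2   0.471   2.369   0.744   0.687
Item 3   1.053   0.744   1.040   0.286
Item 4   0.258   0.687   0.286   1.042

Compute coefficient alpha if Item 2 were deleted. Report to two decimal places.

α = 0.62

Remaining items: Item 1, Item 3, Item 4 (k = 3).
Σσᵢ² = 2.434 + 1.040 + 1.042 = 4.516
σ²_total = 4.516 + 2 × 1.597 = 7.710
α (item deleted) = (3/2)·(1 − 4.516/7.710) = 0.62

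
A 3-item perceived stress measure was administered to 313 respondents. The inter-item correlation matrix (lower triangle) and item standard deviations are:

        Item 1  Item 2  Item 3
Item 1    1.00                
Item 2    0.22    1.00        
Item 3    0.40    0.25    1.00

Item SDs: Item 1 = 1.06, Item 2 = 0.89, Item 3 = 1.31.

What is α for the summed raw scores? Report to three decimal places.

Σσ²ᵢ = 1.06² + 0.89² + 1.31² = 3.6318
Covariances σ_ij = r_ij · s_i · s_j:
  σ(Item 1,Item 2) = 0.22 × 1.06 × 0.89 = 0.2075
  σ(Item 1,Item 3) = 0.40 × 1.06 × 1.31 = 0.5554
  σ(Item 2,Item 3) = 0.25 × 0.89 × 1.31 = 0.2915
σ²_T = Σσ²ᵢ + 2·Σσ_ij = 3.6318 + 2 × 1.0544 = 5.7406
α = (3/2)·(1 − 3.6318/5.7406) = 0.551

α = 0.551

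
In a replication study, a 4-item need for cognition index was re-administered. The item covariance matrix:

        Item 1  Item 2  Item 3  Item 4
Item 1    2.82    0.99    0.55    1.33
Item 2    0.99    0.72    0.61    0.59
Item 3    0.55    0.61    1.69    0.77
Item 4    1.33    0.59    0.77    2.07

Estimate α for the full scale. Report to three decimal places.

α = 0.760

Σσ²ᵢ = 2.82 + 0.72 + 1.69 + 2.07 = 7.30
Sum of off-diagonal covariances = 4.84
total variance = 7.30 + 2 × 4.84 = 16.98
α = (k/(k−1))·(1 − Σσ²ᵢ/total variance) = (4/3)·(1 − 7.30/16.98) = 0.760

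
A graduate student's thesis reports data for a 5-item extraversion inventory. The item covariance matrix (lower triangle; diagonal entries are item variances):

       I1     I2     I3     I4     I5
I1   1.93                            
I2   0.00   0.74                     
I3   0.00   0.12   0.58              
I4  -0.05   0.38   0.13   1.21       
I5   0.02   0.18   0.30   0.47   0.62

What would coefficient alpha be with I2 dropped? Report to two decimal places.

α = 0.38

Remaining items: I1, I3, I4, I5 (k = 4).
sum of item variances = 1.93 + 0.58 + 1.21 + 0.62 = 4.34
Var(T) = 4.34 + 2 × 0.87 = 6.08
α (item deleted) = (4/3)·(1 − 4.34/6.08) = 0.38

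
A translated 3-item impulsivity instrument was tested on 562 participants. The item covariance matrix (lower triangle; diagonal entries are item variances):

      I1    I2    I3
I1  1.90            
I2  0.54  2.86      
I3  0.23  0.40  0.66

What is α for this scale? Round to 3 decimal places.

α = 0.452

ΣVar(i) = 1.90 + 2.86 + 0.66 = 5.42
Σ_{i<j} σ_ij = 1.17
σ²_T = 5.42 + 2 × 1.17 = 7.76
α = (k/(k−1))·(1 − ΣVar(i)/σ²_T) = (3/2)·(1 − 5.42/7.76) = 0.452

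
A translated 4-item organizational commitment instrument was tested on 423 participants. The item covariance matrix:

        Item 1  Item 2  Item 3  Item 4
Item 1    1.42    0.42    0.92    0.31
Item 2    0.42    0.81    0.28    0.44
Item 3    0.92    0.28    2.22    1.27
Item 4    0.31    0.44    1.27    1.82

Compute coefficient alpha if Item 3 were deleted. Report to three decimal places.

α = 0.549

Remaining items: Item 1, Item 2, Item 4 (k = 3).
sum of item variances = 1.42 + 0.81 + 1.82 = 4.05
total variance = 4.05 + 2 × 1.17 = 6.39
α (item deleted) = (3/2)·(1 − 4.05/6.39) = 0.549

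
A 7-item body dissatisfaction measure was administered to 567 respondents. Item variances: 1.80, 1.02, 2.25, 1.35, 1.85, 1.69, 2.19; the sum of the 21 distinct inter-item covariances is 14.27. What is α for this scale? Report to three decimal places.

α = 0.818

Σσ²ᵢ = 1.80 + 1.02 + 2.25 + 1.35 + 1.85 + 1.69 + 2.19 = 12.15
Sum of distinct covariances = 14.27
total variance = Σσ²ᵢ + 2·Σcov = 12.15 + 2 × 14.27 = 40.69
α = (7/6)·(1 − 12.15/40.69) = 0.818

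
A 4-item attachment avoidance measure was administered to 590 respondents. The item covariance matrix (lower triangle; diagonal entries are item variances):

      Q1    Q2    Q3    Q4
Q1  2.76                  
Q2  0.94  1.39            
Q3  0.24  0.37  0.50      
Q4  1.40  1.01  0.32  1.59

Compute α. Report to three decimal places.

α = 0.771

sum of item variances = 2.76 + 1.39 + 0.50 + 1.59 = 6.24
Σ_{i<j} σ_ij = 4.28
σ²_total = 6.24 + 2 × 4.28 = 14.80
α = (k/(k−1))·(1 − sum of item variances/σ²_total) = (4/3)·(1 − 6.24/14.80) = 0.771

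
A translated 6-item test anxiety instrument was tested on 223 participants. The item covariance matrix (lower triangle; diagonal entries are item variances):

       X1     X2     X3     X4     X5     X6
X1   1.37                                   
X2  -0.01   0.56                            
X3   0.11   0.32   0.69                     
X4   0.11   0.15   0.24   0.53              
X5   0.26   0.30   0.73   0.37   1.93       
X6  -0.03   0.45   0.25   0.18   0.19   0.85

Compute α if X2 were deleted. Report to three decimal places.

Remaining items: X1, X3, X4, X5, X6 (k = 5).
Σσᵢ² = 1.37 + 0.69 + 0.53 + 1.93 + 0.85 = 5.37
σ²_total = 5.37 + 2 × 2.41 = 10.19
α (item deleted) = (5/4)·(1 − 5.37/10.19) = 0.591

α = 0.591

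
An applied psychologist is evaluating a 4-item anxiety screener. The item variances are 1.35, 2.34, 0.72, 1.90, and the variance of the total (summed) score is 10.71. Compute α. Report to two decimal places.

α = 0.55

Σσ²ᵢ = 1.35 + 2.34 + 0.72 + 1.90 = 6.31
α = (k/(k−1))·(1 − Σσ²ᵢ/σ²_total) = (4/3)·(1 − 6.31/10.71) = 0.55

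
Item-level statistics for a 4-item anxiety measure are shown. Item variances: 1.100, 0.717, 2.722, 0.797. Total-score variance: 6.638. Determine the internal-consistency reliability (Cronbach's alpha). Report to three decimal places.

α = 0.262

Σσᵢ² = 1.100 + 0.717 + 2.722 + 0.797 = 5.336
α = (k/(k−1))·(1 − Σσᵢ²/σ²_T) = (4/3)·(1 − 5.336/6.638) = 0.262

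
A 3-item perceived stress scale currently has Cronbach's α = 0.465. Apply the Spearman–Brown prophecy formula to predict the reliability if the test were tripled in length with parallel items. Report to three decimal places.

Length factor m = 3
α' = m·α / (1 + (m−1)·α)
   = 3 × 0.465 / (1 + (3 − 1) × 0.465)
   = 1.3950 / 1.9300 = 0.723

predicted reliability = 0.723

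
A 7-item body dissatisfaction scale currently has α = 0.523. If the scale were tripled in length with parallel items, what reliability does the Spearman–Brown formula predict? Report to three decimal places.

predicted reliability = 0.767

Length factor m = 3
α' = m·α / (1 + (m−1)·α)
   = 3 × 0.523 / (1 + (3 − 1) × 0.523)
   = 1.5690 / 2.0460 = 0.767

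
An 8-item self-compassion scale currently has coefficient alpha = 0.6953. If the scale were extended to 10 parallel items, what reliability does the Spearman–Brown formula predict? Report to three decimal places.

predicted reliability = 0.740

Length factor m = 10/8 = 1.2500
α' = m·α / (1 + (m−1)·α)
   = 10/8 × 0.6953 / (1 + (10/8 − 1) × 0.6953)
   = 0.8691 / 1.1738 = 0.740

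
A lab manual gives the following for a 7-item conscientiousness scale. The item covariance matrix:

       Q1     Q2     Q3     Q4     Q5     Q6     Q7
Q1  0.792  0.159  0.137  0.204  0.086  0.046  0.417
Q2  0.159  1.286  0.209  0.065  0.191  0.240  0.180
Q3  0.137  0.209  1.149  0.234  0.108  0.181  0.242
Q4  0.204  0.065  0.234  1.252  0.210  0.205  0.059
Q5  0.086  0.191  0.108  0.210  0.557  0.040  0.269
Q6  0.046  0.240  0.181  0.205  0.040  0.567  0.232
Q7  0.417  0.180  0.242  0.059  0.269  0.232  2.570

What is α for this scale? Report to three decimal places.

α = 0.555

Σσᵢ² = 0.792 + 1.286 + 1.149 + 1.252 + 0.557 + 0.567 + 2.570 = 8.173
Sum of off-diagonal covariances = 3.714
Var(T) = 8.173 + 2 × 3.714 = 15.601
α = (k/(k−1))·(1 − Σσᵢ²/Var(T)) = (7/6)·(1 − 8.173/15.601) = 0.555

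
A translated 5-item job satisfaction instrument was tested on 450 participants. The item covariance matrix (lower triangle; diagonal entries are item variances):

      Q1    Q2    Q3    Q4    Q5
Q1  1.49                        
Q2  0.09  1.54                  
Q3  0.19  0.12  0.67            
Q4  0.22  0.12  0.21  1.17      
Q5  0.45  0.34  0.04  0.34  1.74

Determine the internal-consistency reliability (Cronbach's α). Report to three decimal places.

Σσᵢ² = 1.49 + 1.54 + 0.67 + 1.17 + 1.74 = 6.61
Sum of off-diagonal covariances = 2.12
Var(T) = 6.61 + 2 × 2.12 = 10.85
α = (k/(k−1))·(1 − Σσᵢ²/Var(T)) = (5/4)·(1 − 6.61/10.85) = 0.488

α = 0.488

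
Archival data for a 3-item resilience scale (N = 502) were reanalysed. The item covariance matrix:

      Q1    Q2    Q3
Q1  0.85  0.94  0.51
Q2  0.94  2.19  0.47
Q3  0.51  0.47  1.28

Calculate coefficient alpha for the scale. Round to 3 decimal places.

coefficient alpha = 0.706

ΣVar(i) = 0.85 + 2.19 + 1.28 = 4.32
Sum of off-diagonal covariances = 1.92
total variance = 4.32 + 2 × 1.92 = 8.16
α = (k/(k−1))·(1 − ΣVar(i)/total variance) = (3/2)·(1 − 4.32/8.16) = 0.706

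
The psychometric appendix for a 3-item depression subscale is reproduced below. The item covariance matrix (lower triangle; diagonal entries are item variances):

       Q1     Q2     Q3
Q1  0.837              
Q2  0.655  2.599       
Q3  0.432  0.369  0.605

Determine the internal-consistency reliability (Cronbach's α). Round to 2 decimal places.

Σσ²ᵢ = 0.837 + 2.599 + 0.605 = 4.041
Sum of the distinct covariances = 1.456
total variance = 4.041 + 2 × 1.456 = 6.953
α = (k/(k−1))·(1 − Σσ²ᵢ/total variance) = (3/2)·(1 − 4.041/6.953) = 0.63

Cronbach's α = 0.63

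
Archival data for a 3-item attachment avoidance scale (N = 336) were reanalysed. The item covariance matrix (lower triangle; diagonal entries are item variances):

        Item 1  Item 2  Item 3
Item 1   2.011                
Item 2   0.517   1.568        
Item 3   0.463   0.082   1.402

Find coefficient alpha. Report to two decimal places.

coefficient alpha = 0.45

ΣVar(i) = 2.011 + 1.568 + 1.402 = 4.981
Σ_{i<j} σ_ij = 1.062
σ²_total = 4.981 + 2 × 1.062 = 7.105
α = (k/(k−1))·(1 − ΣVar(i)/σ²_total) = (3/2)·(1 − 4.981/7.105) = 0.45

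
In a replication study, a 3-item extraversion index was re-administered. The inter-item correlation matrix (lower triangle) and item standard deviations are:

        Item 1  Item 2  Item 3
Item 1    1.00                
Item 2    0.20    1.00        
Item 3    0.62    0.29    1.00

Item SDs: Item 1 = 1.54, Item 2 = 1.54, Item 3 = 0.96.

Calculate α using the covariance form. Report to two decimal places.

Σσ²ᵢ = 1.54² + 1.54² + 0.96² = 5.6648
Covariances σ_ij = r_ij · s_i · s_j:
  σ(Item 1,Item 2) = 0.20 × 1.54 × 1.54 = 0.4743
  σ(Item 1,Item 3) = 0.62 × 1.54 × 0.96 = 0.9166
  σ(Item 2,Item 3) = 0.29 × 1.54 × 0.96 = 0.4287
σ²_T = Σσ²ᵢ + 2·Σσ_ij = 5.6648 + 2 × 1.8196 = 9.3040
α = (3/2)·(1 − 5.6648/9.3040) = 0.59

α = 0.59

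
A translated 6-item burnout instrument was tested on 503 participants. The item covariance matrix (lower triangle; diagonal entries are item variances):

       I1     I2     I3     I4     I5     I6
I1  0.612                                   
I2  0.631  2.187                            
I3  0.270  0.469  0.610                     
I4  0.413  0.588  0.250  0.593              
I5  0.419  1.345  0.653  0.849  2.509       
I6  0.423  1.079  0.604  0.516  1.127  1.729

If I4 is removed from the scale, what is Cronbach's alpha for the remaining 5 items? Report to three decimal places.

Remaining items: I1, I2, I3, I5, I6 (k = 5).
ΣVar(i) = 0.612 + 2.187 + 0.610 + 2.509 + 1.729 = 7.647
σ²_total = 7.647 + 2 × 7.020 = 21.687
α (item deleted) = (5/4)·(1 − 7.647/21.687) = 0.809

α = 0.809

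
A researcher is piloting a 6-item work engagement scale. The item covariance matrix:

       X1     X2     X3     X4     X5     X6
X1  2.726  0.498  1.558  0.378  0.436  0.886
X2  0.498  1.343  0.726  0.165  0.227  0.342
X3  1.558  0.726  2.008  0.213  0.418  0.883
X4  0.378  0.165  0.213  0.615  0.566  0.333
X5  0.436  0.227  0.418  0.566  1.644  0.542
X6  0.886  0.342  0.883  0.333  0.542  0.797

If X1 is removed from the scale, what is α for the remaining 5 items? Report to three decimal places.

α = 0.724

Remaining items: X2, X3, X4, X5, X6 (k = 5).
ΣVar(i) = 1.343 + 2.008 + 0.615 + 1.644 + 0.797 = 6.407
σ²_T = 6.407 + 2 × 4.415 = 15.237
α (item deleted) = (5/4)·(1 − 6.407/15.237) = 0.724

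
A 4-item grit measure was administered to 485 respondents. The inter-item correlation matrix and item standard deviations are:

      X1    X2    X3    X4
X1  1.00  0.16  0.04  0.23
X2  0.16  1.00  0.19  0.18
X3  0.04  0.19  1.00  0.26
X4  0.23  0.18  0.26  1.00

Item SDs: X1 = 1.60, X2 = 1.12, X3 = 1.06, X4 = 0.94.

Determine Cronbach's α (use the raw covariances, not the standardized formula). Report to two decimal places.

Cronbach's α = 0.43

Σσ²ᵢ = 1.60² + 1.12² + 1.06² + 0.94² = 5.8216
Covariances σ_ij = r_ij · s_i · s_j:
  σ(X1,X2) = 0.16 × 1.60 × 1.12 = 0.2867
  σ(X1,X3) = 0.04 × 1.60 × 1.06 = 0.0678
  σ(X1,X4) = 0.23 × 1.60 × 0.94 = 0.3459
  σ(X2,X3) = 0.19 × 1.12 × 1.06 = 0.2256
  σ(X2,X4) = 0.18 × 1.12 × 0.94 = 0.1895
  σ(X3,X4) = 0.26 × 1.06 × 0.94 = 0.2591
σ²_T = Σσ²ᵢ + 2·Σσ_ij = 5.8216 + 2 × 1.3746 = 8.5708
α = (4/3)·(1 − 5.8216/8.5708) = 0.43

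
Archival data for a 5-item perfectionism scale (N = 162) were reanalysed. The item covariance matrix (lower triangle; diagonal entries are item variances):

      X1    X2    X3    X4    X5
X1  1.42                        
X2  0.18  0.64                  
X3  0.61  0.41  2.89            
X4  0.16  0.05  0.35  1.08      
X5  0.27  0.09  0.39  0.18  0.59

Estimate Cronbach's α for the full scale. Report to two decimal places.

α = 0.56

Σσᵢ² = 1.42 + 0.64 + 2.89 + 1.08 + 0.59 = 6.62
Sum of the distinct covariances = 2.69
total variance = 6.62 + 2 × 2.69 = 12.00
α = (k/(k−1))·(1 − Σσᵢ²/total variance) = (5/4)·(1 − 6.62/12.00) = 0.56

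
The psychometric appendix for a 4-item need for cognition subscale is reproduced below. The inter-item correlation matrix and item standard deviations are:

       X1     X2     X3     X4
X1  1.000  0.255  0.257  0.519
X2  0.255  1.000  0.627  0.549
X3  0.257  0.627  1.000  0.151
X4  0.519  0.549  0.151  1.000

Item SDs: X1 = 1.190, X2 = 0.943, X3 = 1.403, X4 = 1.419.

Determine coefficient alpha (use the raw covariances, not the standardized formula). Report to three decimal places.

α = 0.698

Σσ²ᵢ = 1.190² + 0.943² + 1.403² + 1.419² = 6.2873
Covariances σ_ij = r_ij · s_i · s_j:
  σ(X1,X2) = 0.255 × 1.190 × 0.943 = 0.2862
  σ(X1,X3) = 0.257 × 1.190 × 1.403 = 0.4291
  σ(X1,X4) = 0.519 × 1.190 × 1.419 = 0.8764
  σ(X2,X3) = 0.627 × 0.943 × 1.403 = 0.8295
  σ(X2,X4) = 0.549 × 0.943 × 1.419 = 0.7346
  σ(X3,X4) = 0.151 × 1.403 × 1.419 = 0.3006
σ²_T = Σσ²ᵢ + 2·Σσ_ij = 6.2873 + 2 × 3.4564 = 13.2001
α = (4/3)·(1 − 6.2873/13.2001) = 0.698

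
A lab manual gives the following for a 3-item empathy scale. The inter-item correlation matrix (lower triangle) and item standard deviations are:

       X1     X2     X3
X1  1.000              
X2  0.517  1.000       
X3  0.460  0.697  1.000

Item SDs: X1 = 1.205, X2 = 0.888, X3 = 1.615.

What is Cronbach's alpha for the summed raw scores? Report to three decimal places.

Σσ²ᵢ = 1.205² + 0.888² + 1.615² = 4.8488
Covariances σ_ij = r_ij · s_i · s_j:
  σ(X1,X2) = 0.517 × 1.205 × 0.888 = 0.5532
  σ(X1,X3) = 0.460 × 1.205 × 1.615 = 0.8952
  σ(X2,X3) = 0.697 × 0.888 × 1.615 = 0.9996
σ²_T = Σσ²ᵢ + 2·Σσ_ij = 4.8488 + 2 × 2.4480 = 9.7448
α = (3/2)·(1 − 4.8488/9.7448) = 0.754

α = 0.754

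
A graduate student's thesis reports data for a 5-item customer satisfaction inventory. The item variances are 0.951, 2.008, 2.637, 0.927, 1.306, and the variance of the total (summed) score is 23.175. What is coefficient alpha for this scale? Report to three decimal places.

Σσ²ᵢ = 0.951 + 2.008 + 2.637 + 0.927 + 1.306 = 7.829
α = (k/(k−1))·(1 − Σσ²ᵢ/Var(T)) = (5/4)·(1 − 7.829/23.175) = 0.828

α = 0.828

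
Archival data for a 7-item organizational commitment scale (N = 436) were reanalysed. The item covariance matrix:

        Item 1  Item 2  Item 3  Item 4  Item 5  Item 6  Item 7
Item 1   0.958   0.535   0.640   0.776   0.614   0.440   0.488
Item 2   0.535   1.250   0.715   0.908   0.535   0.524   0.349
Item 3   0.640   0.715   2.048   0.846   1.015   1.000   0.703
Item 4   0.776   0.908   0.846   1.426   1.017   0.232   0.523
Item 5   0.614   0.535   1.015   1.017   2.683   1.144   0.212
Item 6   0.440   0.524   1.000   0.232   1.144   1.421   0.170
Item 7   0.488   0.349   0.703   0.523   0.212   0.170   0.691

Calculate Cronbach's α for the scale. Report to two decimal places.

α = 0.84

Σσᵢ² = 0.958 + 1.250 + 2.048 + 1.426 + 2.683 + 1.421 + 0.691 = 10.477
Sum of the distinct covariances = 13.386
σ²_total = 10.477 + 2 × 13.386 = 37.249
α = (k/(k−1))·(1 − Σσᵢ²/σ²_total) = (7/6)·(1 − 10.477/37.249) = 0.84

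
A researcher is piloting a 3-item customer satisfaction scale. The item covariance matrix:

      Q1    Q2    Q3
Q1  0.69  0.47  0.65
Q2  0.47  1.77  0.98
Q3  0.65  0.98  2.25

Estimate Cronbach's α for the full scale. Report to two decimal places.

Cronbach's α = 0.71

Σσ²ᵢ = 0.69 + 1.77 + 2.25 = 4.71
Σ_{i<j} σ_ij = 2.10
Var(T) = 4.71 + 2 × 2.10 = 8.91
α = (k/(k−1))·(1 − Σσ²ᵢ/Var(T)) = (3/2)·(1 − 4.71/8.91) = 0.71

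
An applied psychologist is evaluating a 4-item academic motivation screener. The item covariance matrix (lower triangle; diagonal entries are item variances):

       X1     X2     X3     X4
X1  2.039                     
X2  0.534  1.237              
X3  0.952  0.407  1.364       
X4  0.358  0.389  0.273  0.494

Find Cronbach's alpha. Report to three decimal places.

Cronbach's alpha = 0.709

ΣVar(i) = 2.039 + 1.237 + 1.364 + 0.494 = 5.134
Sum of off-diagonal covariances = 2.913
σ²_T = 5.134 + 2 × 2.913 = 10.960
α = (k/(k−1))·(1 − ΣVar(i)/σ²_T) = (4/3)·(1 − 5.134/10.960) = 0.709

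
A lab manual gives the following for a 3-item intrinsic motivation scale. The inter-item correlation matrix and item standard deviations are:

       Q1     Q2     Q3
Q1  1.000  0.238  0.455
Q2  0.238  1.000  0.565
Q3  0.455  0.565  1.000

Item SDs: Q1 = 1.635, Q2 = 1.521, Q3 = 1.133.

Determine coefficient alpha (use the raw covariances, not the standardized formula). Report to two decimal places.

α = 0.65

Σσ²ᵢ = 1.635² + 1.521² + 1.133² = 6.2704
Covariances σ_ij = r_ij · s_i · s_j:
  σ(Q1,Q2) = 0.238 × 1.635 × 1.521 = 0.5919
  σ(Q1,Q3) = 0.455 × 1.635 × 1.133 = 0.8429
  σ(Q2,Q3) = 0.565 × 1.521 × 1.133 = 0.9737
σ²_T = Σσ²ᵢ + 2·Σσ_ij = 6.2704 + 2 × 2.4085 = 11.0874
α = (3/2)·(1 − 6.2704/11.0874) = 0.65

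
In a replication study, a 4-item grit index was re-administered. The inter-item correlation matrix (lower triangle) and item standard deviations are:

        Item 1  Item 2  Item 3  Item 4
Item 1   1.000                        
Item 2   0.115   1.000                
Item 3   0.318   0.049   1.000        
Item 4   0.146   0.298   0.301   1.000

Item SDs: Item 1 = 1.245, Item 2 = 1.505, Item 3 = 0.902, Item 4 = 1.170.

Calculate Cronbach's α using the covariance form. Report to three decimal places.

α = 0.481

Σσ²ᵢ = 1.245² + 1.505² + 0.902² + 1.170² = 5.9976
Covariances σ_ij = r_ij · s_i · s_j:
  σ(Item 1,Item 2) = 0.115 × 1.245 × 1.505 = 0.2155
  σ(Item 1,Item 3) = 0.318 × 1.245 × 0.902 = 0.3571
  σ(Item 1,Item 4) = 0.146 × 1.245 × 1.170 = 0.2127
  σ(Item 2,Item 3) = 0.049 × 1.505 × 0.902 = 0.0665
  σ(Item 2,Item 4) = 0.298 × 1.505 × 1.170 = 0.5247
  σ(Item 3,Item 4) = 0.301 × 0.902 × 1.170 = 0.3177
σ²_T = Σσ²ᵢ + 2·Σσ_ij = 5.9976 + 2 × 1.6942 = 9.3860
α = (4/3)·(1 − 5.9976/9.3860) = 0.481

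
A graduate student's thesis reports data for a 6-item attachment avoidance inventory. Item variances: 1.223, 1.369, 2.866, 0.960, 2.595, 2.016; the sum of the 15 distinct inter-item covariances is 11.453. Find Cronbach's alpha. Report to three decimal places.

Cronbach's alpha = 0.810

Σσ²ᵢ = 1.223 + 1.369 + 2.866 + 0.960 + 2.595 + 2.016 = 11.029
Sum of distinct covariances = 11.453
Var(T) = Σσ²ᵢ + 2·Σcov = 11.029 + 2 × 11.453 = 33.935
α = (6/5)·(1 − 11.029/33.935) = 0.810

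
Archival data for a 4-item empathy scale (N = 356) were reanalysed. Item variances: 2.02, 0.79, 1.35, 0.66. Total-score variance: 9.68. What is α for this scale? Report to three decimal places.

α = 0.669

sum of item variances = 2.02 + 0.79 + 1.35 + 0.66 = 4.82
α = (k/(k−1))·(1 − sum of item variances/σ²_total) = (4/3)·(1 − 4.82/9.68) = 0.669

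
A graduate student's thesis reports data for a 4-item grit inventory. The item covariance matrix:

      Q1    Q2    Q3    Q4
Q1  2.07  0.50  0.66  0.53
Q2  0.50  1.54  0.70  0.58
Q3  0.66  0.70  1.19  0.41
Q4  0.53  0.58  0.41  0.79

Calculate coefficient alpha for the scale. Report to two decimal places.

Σσᵢ² = 2.07 + 1.54 + 1.19 + 0.79 = 5.59
Σ_{i<j} σ_ij = 3.38
σ²_T = 5.59 + 2 × 3.38 = 12.35
α = (k/(k−1))·(1 − Σσᵢ²/σ²_T) = (4/3)·(1 − 5.59/12.35) = 0.73

α = 0.73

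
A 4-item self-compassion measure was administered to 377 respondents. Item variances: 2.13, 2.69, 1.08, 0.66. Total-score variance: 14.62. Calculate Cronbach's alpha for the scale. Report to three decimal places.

sum of item variances = 2.13 + 2.69 + 1.08 + 0.66 = 6.56
α = (k/(k−1))·(1 − sum of item variances/total variance) = (4/3)·(1 − 6.56/14.62) = 0.735

α = 0.735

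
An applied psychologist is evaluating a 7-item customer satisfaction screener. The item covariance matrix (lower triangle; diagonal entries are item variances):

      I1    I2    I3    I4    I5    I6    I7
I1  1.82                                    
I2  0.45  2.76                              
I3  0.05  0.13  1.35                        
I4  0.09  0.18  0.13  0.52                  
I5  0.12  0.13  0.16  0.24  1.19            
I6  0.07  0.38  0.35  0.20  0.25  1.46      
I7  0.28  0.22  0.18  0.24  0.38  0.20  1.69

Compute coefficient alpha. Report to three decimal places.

ΣVar(i) = 1.82 + 2.76 + 1.35 + 0.52 + 1.19 + 1.46 + 1.69 = 10.79
Sum of the distinct covariances = 4.43
σ²_total = 10.79 + 2 × 4.43 = 19.65
α = (k/(k−1))·(1 − ΣVar(i)/σ²_total) = (7/6)·(1 − 10.79/19.65) = 0.526

coefficient alpha = 0.526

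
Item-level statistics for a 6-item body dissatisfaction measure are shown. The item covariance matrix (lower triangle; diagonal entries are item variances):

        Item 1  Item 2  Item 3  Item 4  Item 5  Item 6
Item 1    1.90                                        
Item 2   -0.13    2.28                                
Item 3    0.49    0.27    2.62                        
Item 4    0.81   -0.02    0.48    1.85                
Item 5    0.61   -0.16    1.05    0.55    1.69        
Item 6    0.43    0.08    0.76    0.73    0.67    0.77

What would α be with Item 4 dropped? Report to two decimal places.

α = 0.58

Remaining items: Item 1, Item 2, Item 3, Item 5, Item 6 (k = 5).
sum of item variances = 1.90 + 2.28 + 2.62 + 1.69 + 0.77 = 9.26
σ²_T = 9.26 + 2 × 4.07 = 17.40
α (item deleted) = (5/4)·(1 − 9.26/17.40) = 0.58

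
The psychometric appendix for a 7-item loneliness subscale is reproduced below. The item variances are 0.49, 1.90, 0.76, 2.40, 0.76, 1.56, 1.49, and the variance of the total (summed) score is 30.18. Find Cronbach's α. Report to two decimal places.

ΣVar(i) = 0.49 + 1.90 + 0.76 + 2.40 + 0.76 + 1.56 + 1.49 = 9.36
α = (k/(k−1))·(1 − ΣVar(i)/σ²_T) = (7/6)·(1 − 9.36/30.18) = 0.80

α = 0.80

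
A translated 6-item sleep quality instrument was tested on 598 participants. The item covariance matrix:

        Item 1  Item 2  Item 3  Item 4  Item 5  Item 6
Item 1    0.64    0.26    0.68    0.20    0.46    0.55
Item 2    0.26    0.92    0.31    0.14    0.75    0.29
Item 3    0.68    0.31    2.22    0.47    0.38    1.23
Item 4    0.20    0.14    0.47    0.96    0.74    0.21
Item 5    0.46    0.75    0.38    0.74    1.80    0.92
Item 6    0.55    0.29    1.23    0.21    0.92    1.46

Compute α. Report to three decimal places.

α = 0.786

Σσ²ᵢ = 0.64 + 0.92 + 2.22 + 0.96 + 1.80 + 1.46 = 8.00
Sum of off-diagonal covariances = 7.59
Var(T) = 8.00 + 2 × 7.59 = 23.18
α = (k/(k−1))·(1 − Σσ²ᵢ/Var(T)) = (6/5)·(1 − 8.00/23.18) = 0.786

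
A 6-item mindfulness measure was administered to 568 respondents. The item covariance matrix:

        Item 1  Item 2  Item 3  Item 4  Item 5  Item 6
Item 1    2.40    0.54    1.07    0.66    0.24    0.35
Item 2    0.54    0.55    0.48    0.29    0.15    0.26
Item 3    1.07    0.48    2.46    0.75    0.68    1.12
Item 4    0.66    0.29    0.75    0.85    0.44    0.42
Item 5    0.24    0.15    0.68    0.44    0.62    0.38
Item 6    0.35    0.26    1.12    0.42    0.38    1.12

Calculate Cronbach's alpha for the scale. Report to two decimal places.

α = 0.79

Σσᵢ² = 2.40 + 0.55 + 2.46 + 0.85 + 0.62 + 1.12 = 8.00
Sum of off-diagonal covariances = 7.83
Var(T) = 8.00 + 2 × 7.83 = 23.66
α = (k/(k−1))·(1 − Σσᵢ²/Var(T)) = (6/5)·(1 − 8.00/23.66) = 0.79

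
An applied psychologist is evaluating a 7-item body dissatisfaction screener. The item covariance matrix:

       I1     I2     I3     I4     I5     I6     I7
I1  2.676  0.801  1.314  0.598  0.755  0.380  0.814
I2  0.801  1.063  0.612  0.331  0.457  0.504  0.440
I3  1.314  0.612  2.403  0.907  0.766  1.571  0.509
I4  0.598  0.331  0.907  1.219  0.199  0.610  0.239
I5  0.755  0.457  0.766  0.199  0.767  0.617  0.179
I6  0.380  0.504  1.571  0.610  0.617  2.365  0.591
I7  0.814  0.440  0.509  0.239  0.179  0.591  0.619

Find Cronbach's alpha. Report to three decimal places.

Cronbach's alpha = 0.821

Σσ²ᵢ = 2.676 + 1.063 + 2.403 + 1.219 + 0.767 + 2.365 + 0.619 = 11.112
Σ_{i<j} σ_ij = 13.194
Var(T) = 11.112 + 2 × 13.194 = 37.500
α = (k/(k−1))·(1 − Σσ²ᵢ/Var(T)) = (7/6)·(1 − 11.112/37.500) = 0.821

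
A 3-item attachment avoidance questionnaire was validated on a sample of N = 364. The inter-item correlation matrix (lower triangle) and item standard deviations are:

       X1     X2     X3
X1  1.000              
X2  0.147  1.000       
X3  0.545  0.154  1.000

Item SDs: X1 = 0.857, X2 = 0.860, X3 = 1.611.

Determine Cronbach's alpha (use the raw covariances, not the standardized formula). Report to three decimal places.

α = 0.518

Σσ²ᵢ = 0.857² + 0.860² + 1.611² = 4.0694
Covariances σ_ij = r_ij · s_i · s_j:
  σ(X1,X2) = 0.147 × 0.857 × 0.860 = 0.1083
  σ(X1,X3) = 0.545 × 0.857 × 1.611 = 0.7524
  σ(X2,X3) = 0.154 × 0.860 × 1.611 = 0.2134
σ²_T = Σσ²ᵢ + 2·Σσ_ij = 4.0694 + 2 × 1.0741 = 6.2176
α = (3/2)·(1 − 4.0694/6.2176) = 0.518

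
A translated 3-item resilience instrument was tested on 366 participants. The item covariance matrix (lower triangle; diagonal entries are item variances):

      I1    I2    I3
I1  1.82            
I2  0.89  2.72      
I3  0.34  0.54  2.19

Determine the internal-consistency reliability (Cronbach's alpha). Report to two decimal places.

Cronbach's alpha = 0.52

Σσᵢ² = 1.82 + 2.72 + 2.19 = 6.73
Σ_{i<j} σ_ij = 1.77
σ²_T = 6.73 + 2 × 1.77 = 10.27
α = (k/(k−1))·(1 − Σσᵢ²/σ²_T) = (3/2)·(1 − 6.73/10.27) = 0.52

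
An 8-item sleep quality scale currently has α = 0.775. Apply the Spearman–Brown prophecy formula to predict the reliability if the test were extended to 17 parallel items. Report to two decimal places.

predicted reliability = 0.88

Length factor m = 17/8 = 2.1250
α' = m·α / (1 + (m−1)·α)
   = 17/8 × 0.775 / (1 + (17/8 − 1) × 0.775)
   = 1.6469 / 1.8719 = 0.88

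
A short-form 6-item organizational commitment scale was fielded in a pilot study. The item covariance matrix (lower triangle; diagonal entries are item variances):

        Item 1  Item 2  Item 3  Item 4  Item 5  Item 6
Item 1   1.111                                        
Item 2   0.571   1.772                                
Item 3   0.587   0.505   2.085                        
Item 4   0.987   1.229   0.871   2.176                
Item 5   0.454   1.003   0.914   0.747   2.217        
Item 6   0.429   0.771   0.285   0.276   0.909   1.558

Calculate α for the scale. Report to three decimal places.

Σσ²ᵢ = 1.111 + 1.772 + 2.085 + 2.176 + 2.217 + 1.558 = 10.919
Σ_{i<j} σ_ij = 10.538
σ²_T = 10.919 + 2 × 10.538 = 31.995
α = (k/(k−1))·(1 − Σσ²ᵢ/σ²_T) = (6/5)·(1 − 10.919/31.995) = 0.790

α = 0.790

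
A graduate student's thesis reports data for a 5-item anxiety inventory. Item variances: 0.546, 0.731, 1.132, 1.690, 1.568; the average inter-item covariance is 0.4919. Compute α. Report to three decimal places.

α = 0.793

Σσ²ᵢ = 0.546 + 0.731 + 1.132 + 1.690 + 1.568 = 5.667
Sum of the 10 distinct covariances = 10 × 0.4919 = 4.9190
σ²_T = Σσ²ᵢ + 2·Σcov = 5.667 + 2 × 4.9190 = 15.5050
α = (5/4)·(1 − 5.667/15.5050) = 0.793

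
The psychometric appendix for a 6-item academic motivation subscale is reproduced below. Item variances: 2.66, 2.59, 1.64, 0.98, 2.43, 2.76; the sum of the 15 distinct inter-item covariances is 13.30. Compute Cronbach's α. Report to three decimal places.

α = 0.805

sum of item variances = 2.66 + 2.59 + 1.64 + 0.98 + 2.43 + 2.76 = 13.06
Sum of distinct covariances = 13.30
Var(T) = sum of item variances + 2·Σcov = 13.06 + 2 × 13.30 = 39.66
α = (6/5)·(1 − 13.06/39.66) = 0.805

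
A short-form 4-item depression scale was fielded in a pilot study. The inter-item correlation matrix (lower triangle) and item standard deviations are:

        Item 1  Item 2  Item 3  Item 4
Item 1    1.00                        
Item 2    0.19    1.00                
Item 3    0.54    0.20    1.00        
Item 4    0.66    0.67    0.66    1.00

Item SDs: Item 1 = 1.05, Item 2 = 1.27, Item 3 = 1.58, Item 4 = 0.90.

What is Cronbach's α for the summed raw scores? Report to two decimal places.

Σσ²ᵢ = 1.05² + 1.27² + 1.58² + 0.90² = 6.0218
Covariances σ_ij = r_ij · s_i · s_j:
  σ(Item 1,Item 2) = 0.19 × 1.05 × 1.27 = 0.2534
  σ(Item 1,Item 3) = 0.54 × 1.05 × 1.58 = 0.8959
  σ(Item 1,Item 4) = 0.66 × 1.05 × 0.90 = 0.6237
  σ(Item 2,Item 3) = 0.20 × 1.27 × 1.58 = 0.4013
  σ(Item 2,Item 4) = 0.67 × 1.27 × 0.90 = 0.7658
  σ(Item 3,Item 4) = 0.66 × 1.58 × 0.90 = 0.9385
σ²_T = Σσ²ᵢ + 2·Σσ_ij = 6.0218 + 2 × 3.8786 = 13.7790
α = (4/3)·(1 − 6.0218/13.7790) = 0.75

Cronbach's α = 0.75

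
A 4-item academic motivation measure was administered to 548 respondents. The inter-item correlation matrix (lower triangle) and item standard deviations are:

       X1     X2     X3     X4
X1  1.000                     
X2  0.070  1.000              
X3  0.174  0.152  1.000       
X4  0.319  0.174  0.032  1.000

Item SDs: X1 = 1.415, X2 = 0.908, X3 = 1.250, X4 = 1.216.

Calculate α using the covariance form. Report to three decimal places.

α = 0.422

Σσ²ᵢ = 1.415² + 0.908² + 1.250² + 1.216² = 5.8678
Covariances σ_ij = r_ij · s_i · s_j:
  σ(X1,X2) = 0.070 × 1.415 × 0.908 = 0.0899
  σ(X1,X3) = 0.174 × 1.415 × 1.250 = 0.3078
  σ(X1,X4) = 0.319 × 1.415 × 1.216 = 0.5489
  σ(X2,X3) = 0.152 × 0.908 × 1.250 = 0.1725
  σ(X2,X4) = 0.174 × 0.908 × 1.216 = 0.1921
  σ(X3,X4) = 0.032 × 1.250 × 1.216 = 0.0486
σ²_T = Σσ²ᵢ + 2·Σσ_ij = 5.8678 + 2 × 1.3598 = 8.5874
α = (4/3)·(1 − 5.8678/8.5874) = 0.422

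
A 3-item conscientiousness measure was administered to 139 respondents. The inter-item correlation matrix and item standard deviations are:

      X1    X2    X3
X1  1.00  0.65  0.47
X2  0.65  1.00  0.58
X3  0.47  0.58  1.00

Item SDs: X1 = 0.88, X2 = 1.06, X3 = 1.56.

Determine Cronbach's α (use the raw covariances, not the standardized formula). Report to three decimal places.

Σσ²ᵢ = 0.88² + 1.06² + 1.56² = 4.3316
Covariances σ_ij = r_ij · s_i · s_j:
  σ(X1,X2) = 0.65 × 0.88 × 1.06 = 0.6063
  σ(X1,X3) = 0.47 × 0.88 × 1.56 = 0.6452
  σ(X2,X3) = 0.58 × 1.06 × 1.56 = 0.9591
σ²_T = Σσ²ᵢ + 2·Σσ_ij = 4.3316 + 2 × 2.2106 = 8.7528
α = (3/2)·(1 − 4.3316/8.7528) = 0.758

Cronbach's α = 0.758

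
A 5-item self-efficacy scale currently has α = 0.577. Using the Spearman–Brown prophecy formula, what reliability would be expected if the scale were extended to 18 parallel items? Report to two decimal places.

Length factor m = 18/5 = 3.6000
α' = m·α / (1 + (m−1)·α)
   = 18/5 × 0.577 / (1 + (18/5 − 1) × 0.577)
   = 2.0772 / 2.5002 = 0.83

predicted reliability = 0.83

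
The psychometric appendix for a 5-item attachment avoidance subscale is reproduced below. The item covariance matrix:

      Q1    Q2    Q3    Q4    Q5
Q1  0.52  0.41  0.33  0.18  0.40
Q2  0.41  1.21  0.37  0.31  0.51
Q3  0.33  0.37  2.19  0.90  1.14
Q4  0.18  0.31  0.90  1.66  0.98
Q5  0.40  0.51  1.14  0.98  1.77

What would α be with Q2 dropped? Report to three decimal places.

α = 0.749

Remaining items: Q1, Q3, Q4, Q5 (k = 4).
Σσᵢ² = 0.52 + 2.19 + 1.66 + 1.77 = 6.14
Var(T) = 6.14 + 2 × 3.93 = 14.00
α (item deleted) = (4/3)·(1 − 6.14/14.00) = 0.749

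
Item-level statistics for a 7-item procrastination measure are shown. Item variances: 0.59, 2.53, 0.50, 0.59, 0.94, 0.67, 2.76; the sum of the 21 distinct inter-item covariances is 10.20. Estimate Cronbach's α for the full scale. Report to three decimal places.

Σσ²ᵢ = 0.59 + 2.53 + 0.50 + 0.59 + 0.94 + 0.67 + 2.76 = 8.58
Sum of distinct covariances = 10.20
σ²_T = Σσ²ᵢ + 2·Σcov = 8.58 + 2 × 10.20 = 28.98
α = (7/6)·(1 − 8.58/28.98) = 0.821

α = 0.821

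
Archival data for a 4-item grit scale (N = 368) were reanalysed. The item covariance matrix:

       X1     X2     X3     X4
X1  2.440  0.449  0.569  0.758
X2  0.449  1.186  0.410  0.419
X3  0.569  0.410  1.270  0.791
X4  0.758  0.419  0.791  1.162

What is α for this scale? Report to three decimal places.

Σσᵢ² = 2.440 + 1.186 + 1.270 + 1.162 = 6.058
Σ_{i<j} σ_ij = 3.396
Var(T) = 6.058 + 2 × 3.396 = 12.850
α = (k/(k−1))·(1 − Σσᵢ²/Var(T)) = (4/3)·(1 − 6.058/12.850) = 0.705

α = 0.705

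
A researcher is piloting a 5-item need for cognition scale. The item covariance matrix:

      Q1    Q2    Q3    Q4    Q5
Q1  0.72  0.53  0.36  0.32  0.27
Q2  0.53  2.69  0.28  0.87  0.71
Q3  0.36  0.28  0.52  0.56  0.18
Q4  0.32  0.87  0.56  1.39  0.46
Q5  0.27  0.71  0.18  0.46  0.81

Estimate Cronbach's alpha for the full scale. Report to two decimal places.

α = 0.75

ΣVar(i) = 0.72 + 2.69 + 0.52 + 1.39 + 0.81 = 6.13
Sum of the distinct covariances = 4.54
σ²_T = 6.13 + 2 × 4.54 = 15.21
α = (k/(k−1))·(1 − ΣVar(i)/σ²_T) = (5/4)·(1 − 6.13/15.21) = 0.75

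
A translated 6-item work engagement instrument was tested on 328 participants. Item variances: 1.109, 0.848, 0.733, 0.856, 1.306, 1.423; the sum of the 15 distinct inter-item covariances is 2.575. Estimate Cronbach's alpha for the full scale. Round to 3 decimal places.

ΣVar(i) = 1.109 + 0.848 + 0.733 + 0.856 + 1.306 + 1.423 = 6.275
Sum of distinct covariances = 2.575
σ²_total = ΣVar(i) + 2·Σcov = 6.275 + 2 × 2.575 = 11.425
α = (6/5)·(1 − 6.275/11.425) = 0.541

α = 0.541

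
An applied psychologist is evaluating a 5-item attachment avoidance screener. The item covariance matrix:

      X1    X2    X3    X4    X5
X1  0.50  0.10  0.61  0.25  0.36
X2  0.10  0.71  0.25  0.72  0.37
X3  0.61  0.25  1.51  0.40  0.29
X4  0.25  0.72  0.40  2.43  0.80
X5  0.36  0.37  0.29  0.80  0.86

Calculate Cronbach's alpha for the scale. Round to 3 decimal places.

Cronbach's alpha = 0.725

Σσ²ᵢ = 0.50 + 0.71 + 1.51 + 2.43 + 0.86 = 6.01
Sum of off-diagonal covariances = 4.15
σ²_total = 6.01 + 2 × 4.15 = 14.31
α = (k/(k−1))·(1 − Σσ²ᵢ/σ²_total) = (5/4)·(1 − 6.01/14.31) = 0.725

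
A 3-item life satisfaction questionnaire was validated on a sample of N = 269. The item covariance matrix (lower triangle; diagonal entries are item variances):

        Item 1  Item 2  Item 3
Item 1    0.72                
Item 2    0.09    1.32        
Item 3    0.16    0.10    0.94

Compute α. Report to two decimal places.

α = 0.29

sum of item variances = 0.72 + 1.32 + 0.94 = 2.98
Σ_{i<j} σ_ij = 0.35
Var(T) = 2.98 + 2 × 0.35 = 3.68
α = (k/(k−1))·(1 − sum of item variances/Var(T)) = (3/2)·(1 − 2.98/3.68) = 0.29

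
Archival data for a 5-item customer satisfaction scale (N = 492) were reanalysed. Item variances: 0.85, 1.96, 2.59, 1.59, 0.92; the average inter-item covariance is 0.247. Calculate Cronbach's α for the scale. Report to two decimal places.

Σσᵢ² = 0.85 + 1.96 + 2.59 + 1.59 + 0.92 = 7.91
Sum of the 10 distinct covariances = 10 × 0.247 = 2.470
σ²_total = Σσᵢ² + 2·Σcov = 7.91 + 2 × 2.470 = 12.850
α = (5/4)·(1 − 7.91/12.850) = 0.48

α = 0.48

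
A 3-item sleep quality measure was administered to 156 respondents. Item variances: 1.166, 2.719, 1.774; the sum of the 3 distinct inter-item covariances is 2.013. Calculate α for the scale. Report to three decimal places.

Σσ²ᵢ = 1.166 + 2.719 + 1.774 = 5.659
Sum of distinct covariances = 2.013
Var(T) = Σσ²ᵢ + 2·Σcov = 5.659 + 2 × 2.013 = 9.685
α = (3/2)·(1 − 5.659/9.685) = 0.624

α = 0.624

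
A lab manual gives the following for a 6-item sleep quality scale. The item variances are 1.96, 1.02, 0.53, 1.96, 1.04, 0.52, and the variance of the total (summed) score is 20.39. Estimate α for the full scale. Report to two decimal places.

α = 0.79

sum of item variances = 1.96 + 1.02 + 0.53 + 1.96 + 1.04 + 0.52 = 7.03
α = (k/(k−1))·(1 − sum of item variances/σ²_T) = (6/5)·(1 − 7.03/20.39) = 0.79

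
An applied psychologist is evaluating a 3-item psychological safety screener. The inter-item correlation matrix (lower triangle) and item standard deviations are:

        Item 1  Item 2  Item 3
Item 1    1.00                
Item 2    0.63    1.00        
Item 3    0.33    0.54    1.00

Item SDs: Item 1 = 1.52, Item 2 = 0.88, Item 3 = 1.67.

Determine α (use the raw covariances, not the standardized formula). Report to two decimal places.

Σσ²ᵢ = 1.52² + 0.88² + 1.67² = 5.8737
Covariances σ_ij = r_ij · s_i · s_j:
  σ(Item 1,Item 2) = 0.63 × 1.52 × 0.88 = 0.8427
  σ(Item 1,Item 3) = 0.33 × 1.52 × 1.67 = 0.8377
  σ(Item 2,Item 3) = 0.54 × 0.88 × 1.67 = 0.7936
σ²_T = Σσ²ᵢ + 2·Σσ_ij = 5.8737 + 2 × 2.4740 = 10.8217
α = (3/2)·(1 − 5.8737/10.8217) = 0.69

α = 0.69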